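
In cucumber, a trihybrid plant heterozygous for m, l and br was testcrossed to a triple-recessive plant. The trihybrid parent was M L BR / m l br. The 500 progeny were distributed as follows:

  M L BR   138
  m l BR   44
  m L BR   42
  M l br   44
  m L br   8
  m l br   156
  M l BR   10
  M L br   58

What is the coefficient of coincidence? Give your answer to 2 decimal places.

0.72

The two rarest classes, M l BR and m L br, are the double crossovers. Comparing them with the parentals, only the l allele has switched, so l is the middle locus and the order is m – l – br.
m–l: (86 + 18)/500 = 0.2080; l–br: (102 + 18)/500 = 0.2400.
Expected DCO frequency = 0.2080 × 0.2400 ≈ 0.04992; observed = 18/500 ≈ 0.03600.
Coefficient of coincidence = 0.03600/0.04992 ≈ 0.72.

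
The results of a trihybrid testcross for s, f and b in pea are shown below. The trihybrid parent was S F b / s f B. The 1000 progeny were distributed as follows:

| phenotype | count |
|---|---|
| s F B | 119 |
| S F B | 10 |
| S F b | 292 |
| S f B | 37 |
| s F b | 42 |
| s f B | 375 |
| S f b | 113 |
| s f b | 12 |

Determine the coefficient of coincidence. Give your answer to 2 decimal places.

The two rarest classes, S F B and s f b, are the double crossovers. Comparing them with the parentals, only the b allele has switched, so b is the middle locus and the order is s – b – f.
s–b: (79 + 22)/1000 = 0.1010; b–f: (232 + 22)/1000 = 0.2540.
Expected DCO frequency = 0.1010 × 0.2540 ≈ 0.02565; observed = 22/1000 ≈ 0.02200.
Coefficient of coincidence = 0.02200/0.02565 ≈ 0.86.

0.86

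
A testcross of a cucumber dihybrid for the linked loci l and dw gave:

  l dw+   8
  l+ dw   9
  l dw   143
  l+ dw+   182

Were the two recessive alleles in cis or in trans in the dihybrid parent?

cis

The two most frequent classes are l+ dw+ (182) and l dw (143); these are the parental (non-recombinant) types.
So the F1 carried l+ dw+ on one chromosome and l dw on the other — the recessive alleles are on the same chromosome (cis / coupling).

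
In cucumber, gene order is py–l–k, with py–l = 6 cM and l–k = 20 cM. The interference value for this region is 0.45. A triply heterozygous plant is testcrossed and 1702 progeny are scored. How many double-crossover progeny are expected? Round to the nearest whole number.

Map distances give recombination frequencies of 0.060 and 0.200 for the two intervals.
With interference 0.45 (so coincidence = 0.55), expected double-crossover frequency = 0.060 × 0.200 × 0.55 = 0.00660.
Expected number = 0.00660 × 1702 = 11.23 ≈ 11.

11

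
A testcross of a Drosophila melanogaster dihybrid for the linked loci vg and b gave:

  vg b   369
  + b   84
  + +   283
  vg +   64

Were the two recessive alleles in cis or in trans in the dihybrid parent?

The two most frequent classes are + + (283) and vg b (369); these are the parental (non-recombinant) types.
So the F1 carried + + on one chromosome and vg b on the other — the recessive alleles are on the same chromosome (cis / coupling).

cis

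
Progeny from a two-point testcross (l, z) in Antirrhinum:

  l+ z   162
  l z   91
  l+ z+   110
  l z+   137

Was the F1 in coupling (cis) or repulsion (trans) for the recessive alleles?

The two most frequent classes are l+ z (162) and l z+ (137); these are the parental (non-recombinant) types.
So the F1 carried l+ z on one chromosome and l z+ on the other — the recessive alleles are on opposite chromosomes (trans / repulsion).

trans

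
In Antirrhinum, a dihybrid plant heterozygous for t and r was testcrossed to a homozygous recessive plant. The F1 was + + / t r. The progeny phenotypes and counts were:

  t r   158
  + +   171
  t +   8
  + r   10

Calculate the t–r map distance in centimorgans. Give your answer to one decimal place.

The recombinant classes are + r and t +: 10 + 8 = 18.
Recombination frequency = 18/347 = 0.0519 ≈ 5.2%, i.e. 5.2 centimorgans.

5.2 centimorgans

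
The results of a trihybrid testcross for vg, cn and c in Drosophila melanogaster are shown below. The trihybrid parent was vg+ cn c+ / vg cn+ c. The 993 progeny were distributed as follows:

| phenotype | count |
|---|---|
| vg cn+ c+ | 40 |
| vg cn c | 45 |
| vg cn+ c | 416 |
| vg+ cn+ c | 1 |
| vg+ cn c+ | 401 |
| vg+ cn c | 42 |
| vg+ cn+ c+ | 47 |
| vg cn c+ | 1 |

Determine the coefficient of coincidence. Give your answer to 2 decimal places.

The two rarest classes, vg cn c+ and vg+ cn+ c, are the double crossovers. Comparing them with the parentals, only the vg allele has switched, so vg is the middle locus and the order is c – vg – cn.
c–vg: (82 + 2)/993 = 0.0846; vg–cn: (92 + 2)/993 = 0.0947.
Expected DCO frequency = 0.0846 × 0.0947 ≈ 0.00801; observed = 2/993 ≈ 0.00201.
Coefficient of coincidence = 0.00201/0.00801 ≈ 0.25.

0.25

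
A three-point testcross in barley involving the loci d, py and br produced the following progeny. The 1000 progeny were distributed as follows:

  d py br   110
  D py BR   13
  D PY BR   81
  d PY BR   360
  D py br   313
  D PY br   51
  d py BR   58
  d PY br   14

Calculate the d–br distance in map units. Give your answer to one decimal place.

21.8 map units

The two most frequent reciprocal classes, d PY BR and D py br, are the parental types, so the F1 was d PY BR / D py br.
The two rarest classes, d PY br and D py BR, are the double crossovers. Comparing them with the parentals, only the br allele has switched, so br is the middle locus and the order is py – br – d.
Crossovers in the br–d interval produce the single-crossover classes D PY BR and d py br (81 + 110 = 191) plus the double crossovers (27).
RF(br–d) = (191 + 27) / 1000 = 218/1000 = 0.2180 → 21.8 map units.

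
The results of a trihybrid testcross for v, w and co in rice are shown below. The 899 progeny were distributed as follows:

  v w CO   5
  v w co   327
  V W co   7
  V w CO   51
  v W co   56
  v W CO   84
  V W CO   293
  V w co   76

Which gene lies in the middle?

The two most frequent reciprocal classes, v w co and V W CO, are the parental types, so the F1 was v w co / V W CO.
The two rarest classes, v w CO and V W co, are the double crossovers. Comparing them with the parentals, only the co allele has switched, so co is the middle locus and the order is w – co – v.

co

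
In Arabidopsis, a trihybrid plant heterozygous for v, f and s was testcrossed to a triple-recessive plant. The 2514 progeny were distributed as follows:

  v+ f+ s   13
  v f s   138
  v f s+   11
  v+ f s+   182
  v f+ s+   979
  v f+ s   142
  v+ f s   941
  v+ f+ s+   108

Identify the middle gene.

The two most frequent reciprocal classes, v f+ s+ and v+ f s, are the parental types, so the F1 was v f+ s+ / v+ f s.
The two rarest classes, v f s+ and v+ f+ s, are the double crossovers. Comparing them with the parentals, only the f allele has switched, so f is the middle locus and the order is v – f – s.

f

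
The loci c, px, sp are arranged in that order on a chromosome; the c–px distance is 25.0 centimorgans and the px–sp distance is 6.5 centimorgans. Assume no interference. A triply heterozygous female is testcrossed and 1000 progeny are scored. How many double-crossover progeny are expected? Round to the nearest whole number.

16

Map distances give recombination frequencies of 0.250 and 0.065 for the two intervals.
With no interference, expected double-crossover frequency = 0.250 × 0.065 = 0.01625.
Expected number = 0.01625 × 1000 = 16.25 ≈ 16.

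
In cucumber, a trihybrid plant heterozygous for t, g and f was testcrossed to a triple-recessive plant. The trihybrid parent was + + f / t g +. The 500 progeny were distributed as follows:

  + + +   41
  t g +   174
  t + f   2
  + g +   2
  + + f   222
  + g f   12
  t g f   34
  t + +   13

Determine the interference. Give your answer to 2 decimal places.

0.13

The two rarest classes, t + f and + g +, are the double crossovers. Comparing them with the parentals, only the t allele has switched, so t is the middle locus and the order is f – t – g.
f–t: (75 + 4)/500 = 0.1580; t–g: (25 + 4)/500 = 0.0580.
Expected DCO frequency = 0.1580 × 0.0580 ≈ 0.00916; observed = 4/500 ≈ 0.00800.
Coefficient of coincidence = 0.00800/0.00916 ≈ 0.87; interference = 1 − 0.87 = 0.13.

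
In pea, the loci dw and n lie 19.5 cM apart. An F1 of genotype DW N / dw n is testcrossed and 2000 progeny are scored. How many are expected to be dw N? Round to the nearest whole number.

A map distance of 19.5 cM corresponds to a recombination frequency of 0.195.
The F1 is DW N / dw n, so dw N is a recombinant gamete class with expected frequency r/2 = 0.195/2 = 0.0975.
Expected number = 0.0975 × 2000 = 195.00 ≈ 195.

195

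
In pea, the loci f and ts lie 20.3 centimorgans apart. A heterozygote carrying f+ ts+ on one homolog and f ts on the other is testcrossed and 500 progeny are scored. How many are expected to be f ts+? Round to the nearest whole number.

51

A map distance of 20.3 centimorgans corresponds to a recombination frequency of 0.203.
The F1 is f+ ts+ / f ts, so f ts+ is a recombinant gamete class with expected frequency r/2 = 0.203/2 = 0.1015.
Expected number = 0.1015 × 500 = 50.75 ≈ 51.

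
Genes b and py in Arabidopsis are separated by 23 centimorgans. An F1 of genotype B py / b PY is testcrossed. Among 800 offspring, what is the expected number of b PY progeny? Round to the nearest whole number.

308

A map distance of 23 centimorgans corresponds to a recombination frequency of 0.230.
The F1 is B py / b PY, so b PY is a parental gamete class with expected frequency (1 − r)/2 = 0.770/2 = 0.3850.
Expected number = 0.3850 × 800 = 308.00 ≈ 308.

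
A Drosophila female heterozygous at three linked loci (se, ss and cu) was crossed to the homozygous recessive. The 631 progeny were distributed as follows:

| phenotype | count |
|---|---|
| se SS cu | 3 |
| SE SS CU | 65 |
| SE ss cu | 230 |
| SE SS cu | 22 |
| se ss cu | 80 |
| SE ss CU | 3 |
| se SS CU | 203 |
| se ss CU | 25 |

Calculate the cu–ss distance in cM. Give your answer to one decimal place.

The two most frequent reciprocal classes, SE ss cu and se SS CU, are the parental types, so the F1 was SE ss cu / se SS CU.
The two rarest classes, SE ss CU and se SS cu, are the double crossovers. Comparing them with the parentals, only the cu allele has switched, so cu is the middle locus and the order is ss – cu – se.
Crossovers in the ss–cu interval produce the single-crossover classes SE SS cu and se ss CU (22 + 25 = 47) plus the double crossovers (6).
RF(ss–cu) = (47 + 6) / 631 = 53/631 = 0.0840 → 8.4 cM.

8.4 cM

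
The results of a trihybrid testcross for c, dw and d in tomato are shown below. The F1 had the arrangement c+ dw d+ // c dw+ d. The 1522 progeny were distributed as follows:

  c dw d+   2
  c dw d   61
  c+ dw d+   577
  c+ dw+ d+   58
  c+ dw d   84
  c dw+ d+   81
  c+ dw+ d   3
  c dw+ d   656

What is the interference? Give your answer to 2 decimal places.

0.64

The two rarest classes, c dw d+ and c+ dw+ d, are the double crossovers. Comparing them with the parentals, only the c allele has switched, so c is the middle locus and the order is dw – c – d.
dw–c: (119 + 5)/1522 = 0.0815; c–d: (165 + 5)/1522 = 0.1117.
Expected DCO frequency = 0.0815 × 0.1117 ≈ 0.00910; observed = 5/1522 ≈ 0.00329.
Coefficient of coincidence = 0.00329/0.00910 ≈ 0.36; interference = 1 − 0.36 = 0.64.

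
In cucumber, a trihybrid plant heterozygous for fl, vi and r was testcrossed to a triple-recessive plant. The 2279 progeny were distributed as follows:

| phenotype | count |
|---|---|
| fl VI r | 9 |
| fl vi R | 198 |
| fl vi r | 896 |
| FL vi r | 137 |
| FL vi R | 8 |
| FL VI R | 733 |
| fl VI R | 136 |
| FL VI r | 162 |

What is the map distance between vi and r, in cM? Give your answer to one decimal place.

16.5 cM

The two most frequent reciprocal classes, FL VI R and fl vi r, are the parental types, so the F1 was FL VI R / fl vi r.
The two rarest classes, FL vi R and fl VI r, are the double crossovers. Comparing them with the parentals, only the vi allele has switched, so vi is the middle locus and the order is fl – vi – r.
Crossovers in the vi–r interval produce the single-crossover classes FL VI r and fl vi R (162 + 198 = 360) plus the double crossovers (17).
RF(vi–r) = (360 + 17) / 2279 = 377/2279 = 0.1654 → 16.5 cM.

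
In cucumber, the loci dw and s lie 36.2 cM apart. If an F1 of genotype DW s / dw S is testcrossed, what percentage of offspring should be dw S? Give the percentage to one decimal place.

A map distance of 36.2 cM corresponds to a recombination frequency of 0.362.
The F1 is DW s / dw S, so dw S is a parental gamete class with expected frequency (1 − r)/2 = 0.638/2 = 0.3190.
That is 0.3190 = 31.9% of the progeny.

31.9%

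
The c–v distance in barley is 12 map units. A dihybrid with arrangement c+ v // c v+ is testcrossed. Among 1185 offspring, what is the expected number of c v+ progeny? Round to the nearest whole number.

A map distance of 12 map units corresponds to a recombination frequency of 0.120.
The F1 is c+ v / c v+, so c v+ is a parental gamete class with expected frequency (1 − r)/2 = 0.880/2 = 0.4400.
Expected number = 0.4400 × 1185 = 521.40 ≈ 521.

521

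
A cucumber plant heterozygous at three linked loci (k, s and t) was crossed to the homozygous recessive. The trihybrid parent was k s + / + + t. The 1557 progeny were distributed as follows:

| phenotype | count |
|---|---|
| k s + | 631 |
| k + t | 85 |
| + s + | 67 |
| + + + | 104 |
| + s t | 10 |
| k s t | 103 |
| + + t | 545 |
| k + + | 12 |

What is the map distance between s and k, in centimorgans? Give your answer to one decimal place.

The two rarest classes, k + + and + s t, are the double crossovers. Comparing them with the parentals, only the s allele has switched, so s is the middle locus and the order is t – s – k.
Crossovers in the s–k interval produce the single-crossover classes + s + and k + t (67 + 85 = 152) plus the double crossovers (22).
RF(s–k) = (152 + 22) / 1557 = 174/1557 = 0.1118 → 11.2 centimorgans.

11.2 centimorgans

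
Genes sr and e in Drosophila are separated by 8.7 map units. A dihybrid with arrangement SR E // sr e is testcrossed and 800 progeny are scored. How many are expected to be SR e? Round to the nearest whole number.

A map distance of 8.7 map units corresponds to a recombination frequency of 0.087.
The F1 is SR E / sr e, so SR e is a recombinant gamete class with expected frequency r/2 = 0.087/2 = 0.0435.
Expected number = 0.0435 × 800 = 34.80 ≈ 35.

35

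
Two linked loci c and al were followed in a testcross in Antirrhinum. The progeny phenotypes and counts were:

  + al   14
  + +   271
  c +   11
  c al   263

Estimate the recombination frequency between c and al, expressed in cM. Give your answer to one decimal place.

The two most frequent classes, + + (271) and c al (263), are the parental types, so the F1 was + + / c al.
The recombinant classes are + al and c +: 14 + 11 = 25.
Recombination frequency = 25/559 = 0.0447 ≈ 4.5%, i.e. 4.5 cM.

4.5 cM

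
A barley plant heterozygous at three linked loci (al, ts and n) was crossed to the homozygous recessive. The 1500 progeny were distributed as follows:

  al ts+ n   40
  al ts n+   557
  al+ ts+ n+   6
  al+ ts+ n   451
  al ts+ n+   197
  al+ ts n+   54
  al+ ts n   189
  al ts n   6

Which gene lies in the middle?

n

The two most frequent reciprocal classes, al ts n+ and al+ ts+ n, are the parental types, so the F1 was al ts n+ / al+ ts+ n.
The two rarest classes, al ts n and al+ ts+ n+, are the double crossovers. Comparing them with the parentals, only the n allele has switched, so n is the middle locus and the order is al – n – ts.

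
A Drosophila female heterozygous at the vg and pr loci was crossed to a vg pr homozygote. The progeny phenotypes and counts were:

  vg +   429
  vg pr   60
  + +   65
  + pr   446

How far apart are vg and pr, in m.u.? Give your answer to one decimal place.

12.5 m.u.

The two most frequent classes, + pr (446) and vg + (429), are the parental types, so the F1 was + pr / vg +.
The recombinant classes are + + and vg pr: 65 + 60 = 125.
Recombination frequency = 125/1000 = 0.1250 ≈ 12.5%, i.e. 12.5 m.u.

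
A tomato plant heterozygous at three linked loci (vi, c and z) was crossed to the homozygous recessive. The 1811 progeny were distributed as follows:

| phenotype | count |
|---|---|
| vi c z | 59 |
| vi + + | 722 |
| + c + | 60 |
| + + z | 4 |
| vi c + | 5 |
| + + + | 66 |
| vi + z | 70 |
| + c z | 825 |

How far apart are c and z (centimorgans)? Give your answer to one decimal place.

7.7 centimorgans

The two most frequent reciprocal classes, vi + + and + c z, are the parental types, so the F1 was vi + + / + c z.
The two rarest classes, vi c + and + + z, are the double crossovers. Comparing them with the parentals, only the c allele has switched, so c is the middle locus and the order is z – c – vi.
Crossovers in the z–c interval produce the single-crossover classes vi + z and + c + (70 + 60 = 130) plus the double crossovers (9).
RF(z–c) = (130 + 9) / 1811 = 139/1811 = 0.0768 → 7.7 centimorgans.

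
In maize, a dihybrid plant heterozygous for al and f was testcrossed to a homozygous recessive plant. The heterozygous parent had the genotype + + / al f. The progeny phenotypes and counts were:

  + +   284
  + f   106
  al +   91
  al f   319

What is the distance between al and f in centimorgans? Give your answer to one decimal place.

The recombinant classes are + f and al +: 106 + 91 = 197.
Recombination frequency = 197/800 = 0.2462 ≈ 24.6%, i.e. 24.6 centimorgans.

24.6 centimorgans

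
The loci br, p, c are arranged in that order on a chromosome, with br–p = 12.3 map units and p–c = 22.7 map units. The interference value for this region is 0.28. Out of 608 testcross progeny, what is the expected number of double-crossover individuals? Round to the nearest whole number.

12

Map distances give recombination frequencies of 0.123 and 0.227 for the two intervals.
With interference 0.28 (so coincidence = 0.72), expected double-crossover frequency = 0.123 × 0.227 × 0.72 = 0.02010.
Expected number = 0.02010 × 608 = 12.22 ≈ 12.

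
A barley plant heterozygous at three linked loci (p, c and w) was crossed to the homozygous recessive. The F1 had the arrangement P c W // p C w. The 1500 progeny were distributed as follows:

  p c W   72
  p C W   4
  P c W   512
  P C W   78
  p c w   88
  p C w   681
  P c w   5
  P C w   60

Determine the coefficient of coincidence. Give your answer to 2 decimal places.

0.55

The two rarest classes, P c w and p C W, are the double crossovers. Comparing them with the parentals, only the w allele has switched, so w is the middle locus and the order is p – w – c.
p–w: (132 + 9)/1500 = 0.0940; w–c: (166 + 9)/1500 = 0.1167.
Expected DCO frequency = 0.0940 × 0.1167 ≈ 0.01097; observed = 9/1500 ≈ 0.00600.
Coefficient of coincidence = 0.00600/0.01097 ≈ 0.55.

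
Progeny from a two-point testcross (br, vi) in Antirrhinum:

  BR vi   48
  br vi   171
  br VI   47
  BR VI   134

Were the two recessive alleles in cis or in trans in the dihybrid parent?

cis

The two most frequent classes are BR VI (134) and br vi (171); these are the parental (non-recombinant) types.
So the F1 carried BR VI on one chromosome and br vi on the other — the recessive alleles are on the same chromosome (cis / coupling).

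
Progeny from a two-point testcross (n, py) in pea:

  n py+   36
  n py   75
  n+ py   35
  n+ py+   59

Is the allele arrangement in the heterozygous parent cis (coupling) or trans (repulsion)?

The two most frequent classes are n+ py+ (59) and n py (75); these are the parental (non-recombinant) types.
So the F1 carried n+ py+ on one chromosome and n py on the other — the recessive alleles are on the same chromosome (cis / coupling).

cis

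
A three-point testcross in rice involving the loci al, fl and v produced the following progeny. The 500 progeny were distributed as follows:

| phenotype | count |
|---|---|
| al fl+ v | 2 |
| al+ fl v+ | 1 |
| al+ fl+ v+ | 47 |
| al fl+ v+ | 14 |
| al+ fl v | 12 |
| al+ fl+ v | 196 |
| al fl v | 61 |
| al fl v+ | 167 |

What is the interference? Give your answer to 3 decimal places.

0.534

The two most frequent reciprocal classes, al fl v+ and al+ fl+ v, are the parental types, so the F1 was al fl v+ / al+ fl+ v.
The two rarest classes, al+ fl v+ and al fl+ v, are the double crossovers. Comparing them with the parentals, only the al allele has switched, so al is the middle locus and the order is fl – al – v.
fl–al: (26 + 3)/500 = 0.0580; al–v: (108 + 3)/500 = 0.2220.
Expected DCO frequency = 0.0580 × 0.2220 ≈ 0.01288; observed = 3/500 ≈ 0.00600.
Coefficient of coincidence = 0.00600/0.01288 ≈ 0.466; interference = 1 − 0.466 = 0.534.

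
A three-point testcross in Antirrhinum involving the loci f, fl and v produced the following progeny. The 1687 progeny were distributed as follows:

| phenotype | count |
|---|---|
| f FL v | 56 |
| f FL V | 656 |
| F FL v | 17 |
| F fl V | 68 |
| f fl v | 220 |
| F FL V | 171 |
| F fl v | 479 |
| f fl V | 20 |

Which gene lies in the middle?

fl

The two most frequent reciprocal classes, f FL V and F fl v, are the parental types, so the F1 was f FL V / F fl v.
The two rarest classes, f fl V and F FL v, are the double crossovers. Comparing them with the parentals, only the fl allele has switched, so fl is the middle locus and the order is f – fl – v.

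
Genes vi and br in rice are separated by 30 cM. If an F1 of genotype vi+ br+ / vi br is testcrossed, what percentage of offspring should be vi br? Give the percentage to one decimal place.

35.0%

A map distance of 30 cM corresponds to a recombination frequency of 0.300.
The F1 is vi+ br+ / vi br, so vi br is a parental gamete class with expected frequency (1 − r)/2 = 0.700/2 = 0.3500.
That is 0.3500 = 35.0% of the progeny.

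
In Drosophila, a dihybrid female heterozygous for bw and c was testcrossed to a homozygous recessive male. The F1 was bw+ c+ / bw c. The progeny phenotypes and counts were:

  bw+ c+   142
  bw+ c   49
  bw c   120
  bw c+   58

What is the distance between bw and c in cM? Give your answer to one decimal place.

The recombinant classes are bw+ c and bw c+: 49 + 58 = 107.
Recombination frequency = 107/369 = 0.2900 ≈ 29.0%, i.e. 29.0 cM.

29.0 cM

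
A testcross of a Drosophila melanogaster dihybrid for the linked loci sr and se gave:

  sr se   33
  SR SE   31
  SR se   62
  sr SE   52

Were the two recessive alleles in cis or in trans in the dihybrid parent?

trans

The two most frequent classes are SR se (62) and sr SE (52); these are the parental (non-recombinant) types.
So the F1 carried SR se on one chromosome and sr SE on the other — the recessive alleles are on opposite chromosomes (trans / repulsion).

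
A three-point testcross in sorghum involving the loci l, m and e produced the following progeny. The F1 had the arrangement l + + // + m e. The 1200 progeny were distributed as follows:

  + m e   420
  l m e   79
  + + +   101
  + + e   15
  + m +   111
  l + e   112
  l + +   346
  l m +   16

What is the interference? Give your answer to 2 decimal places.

The two rarest classes, l m + and + + e, are the double crossovers. Comparing them with the parentals, only the m allele has switched, so m is the middle locus and the order is e – m – l.
e–m: (223 + 31)/1200 = 0.2117; m–l: (180 + 31)/1200 = 0.1758.
Expected DCO frequency = 0.2117 × 0.1758 ≈ 0.03722; observed = 31/1200 ≈ 0.02583.
Coefficient of coincidence = 0.02583/0.03722 ≈ 0.69; interference = 1 − 0.69 = 0.31.

0.31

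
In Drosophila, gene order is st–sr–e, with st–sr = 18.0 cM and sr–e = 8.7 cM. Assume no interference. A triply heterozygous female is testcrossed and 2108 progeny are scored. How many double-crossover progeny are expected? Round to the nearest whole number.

33

Map distances give recombination frequencies of 0.180 and 0.087 for the two intervals.
With no interference, expected double-crossover frequency = 0.180 × 0.087 = 0.01566.
Expected number = 0.01566 × 2108 = 33.01 ≈ 33.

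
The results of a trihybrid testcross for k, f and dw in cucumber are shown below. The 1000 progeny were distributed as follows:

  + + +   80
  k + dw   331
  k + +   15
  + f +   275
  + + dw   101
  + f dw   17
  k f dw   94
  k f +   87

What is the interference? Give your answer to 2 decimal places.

The two most frequent reciprocal classes, + f + and k + dw, are the parental types, so the F1 was + f + / k + dw.
The two rarest classes, + f dw and k + +, are the double crossovers. Comparing them with the parentals, only the dw allele has switched, so dw is the middle locus and the order is k – dw – f.
k–dw: (188 + 32)/1000 = 0.2200; dw–f: (174 + 32)/1000 = 0.2060.
Expected DCO frequency = 0.2200 × 0.2060 ≈ 0.04532; observed = 32/1000 ≈ 0.03200.
Coefficient of coincidence = 0.03200/0.04532 ≈ 0.71; interference = 1 − 0.71 = 0.29.

0.29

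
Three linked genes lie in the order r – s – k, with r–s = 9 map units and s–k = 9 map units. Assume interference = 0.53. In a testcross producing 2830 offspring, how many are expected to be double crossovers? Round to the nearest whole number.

11

Map distances give recombination frequencies of 0.090 and 0.090 for the two intervals.
With interference 0.53 (so coincidence = 0.47), expected double-crossover frequency = 0.090 × 0.090 × 0.47 = 0.00381.
Expected number = 0.00381 × 2830 = 10.77 ≈ 11.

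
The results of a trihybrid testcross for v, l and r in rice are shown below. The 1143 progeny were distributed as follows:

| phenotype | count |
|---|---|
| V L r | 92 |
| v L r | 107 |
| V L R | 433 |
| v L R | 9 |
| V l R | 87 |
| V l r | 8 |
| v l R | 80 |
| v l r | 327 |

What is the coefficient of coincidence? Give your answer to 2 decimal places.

The two most frequent reciprocal classes, V L R and v l r, are the parental types, so the F1 was V L R / v l r.
The two rarest classes, v L R and V l r, are the double crossovers. Comparing them with the parentals, only the v allele has switched, so v is the middle locus and the order is r – v – l.
r–v: (172 + 17)/1143 = 0.1654; v–l: (194 + 17)/1143 = 0.1846.
Expected DCO frequency = 0.1654 × 0.1846 ≈ 0.03053; observed = 17/1143 ≈ 0.01487.
Coefficient of coincidence = 0.01487/0.03053 ≈ 0.49.

0.49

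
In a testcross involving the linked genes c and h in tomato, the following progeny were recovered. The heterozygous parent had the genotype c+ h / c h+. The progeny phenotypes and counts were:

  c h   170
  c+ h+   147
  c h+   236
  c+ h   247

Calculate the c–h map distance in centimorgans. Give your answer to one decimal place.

The recombinant classes are c+ h+ and c h: 147 + 170 = 317.
Recombination frequency = 317/800 = 0.3962 ≈ 39.6%, i.e. 39.6 centimorgans.

39.6 centimorgans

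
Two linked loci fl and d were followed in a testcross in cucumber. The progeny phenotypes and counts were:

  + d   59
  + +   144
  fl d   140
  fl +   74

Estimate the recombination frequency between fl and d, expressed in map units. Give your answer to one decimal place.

The two most frequent classes, + + (144) and fl d (140), are the parental types, so the F1 was + + / fl d.
The recombinant classes are + d and fl +: 59 + 74 = 133.
Recombination frequency = 133/417 = 0.3189 ≈ 31.9%, i.e. 31.9 map units.

31.9 map units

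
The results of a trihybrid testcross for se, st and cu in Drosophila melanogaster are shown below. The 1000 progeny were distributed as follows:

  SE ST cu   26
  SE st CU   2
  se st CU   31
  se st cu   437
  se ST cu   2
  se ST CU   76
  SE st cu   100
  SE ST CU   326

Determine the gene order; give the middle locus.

The two most frequent reciprocal classes, SE ST CU and se st cu, are the parental types, so the F1 was SE ST CU / se st cu.
The two rarest classes, SE st CU and se ST cu, are the double crossovers. Comparing them with the parentals, only the st allele has switched, so st is the middle locus and the order is cu – st – se.

st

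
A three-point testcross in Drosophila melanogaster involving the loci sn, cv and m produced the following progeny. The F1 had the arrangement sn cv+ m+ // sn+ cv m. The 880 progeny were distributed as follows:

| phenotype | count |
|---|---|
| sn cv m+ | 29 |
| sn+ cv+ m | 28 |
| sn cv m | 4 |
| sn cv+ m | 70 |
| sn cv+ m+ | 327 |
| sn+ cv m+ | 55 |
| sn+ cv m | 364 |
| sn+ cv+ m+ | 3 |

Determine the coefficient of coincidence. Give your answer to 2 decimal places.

0.73

The two rarest classes, sn+ cv+ m+ and sn cv m, are the double crossovers. Comparing them with the parentals, only the sn allele has switched, so sn is the middle locus and the order is cv – sn – m.
cv–sn: (57 + 7)/880 = 0.0727; sn–m: (125 + 7)/880 = 0.1500.
Expected DCO frequency = 0.0727 × 0.1500 ≈ 0.01090; observed = 7/880 ≈ 0.00795.
Coefficient of coincidence = 0.00795/0.01090 ≈ 0.73.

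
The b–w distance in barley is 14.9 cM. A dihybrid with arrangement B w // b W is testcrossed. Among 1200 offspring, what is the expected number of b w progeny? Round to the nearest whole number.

89

A map distance of 14.9 cM corresponds to a recombination frequency of 0.149.
The F1 is B w / b W, so b w is a recombinant gamete class with expected frequency r/2 = 0.149/2 = 0.0745.
Expected number = 0.0745 × 1200 = 89.40 ≈ 89.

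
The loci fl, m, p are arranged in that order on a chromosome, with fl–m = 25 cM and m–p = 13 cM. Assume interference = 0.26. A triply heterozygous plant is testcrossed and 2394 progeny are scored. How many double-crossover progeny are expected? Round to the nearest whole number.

Map distances give recombination frequencies of 0.250 and 0.130 for the two intervals.
With interference 0.26 (so coincidence = 0.74), expected double-crossover frequency = 0.250 × 0.130 × 0.74 = 0.02405.
Expected number = 0.02405 × 2394 = 57.58 ≈ 58.

58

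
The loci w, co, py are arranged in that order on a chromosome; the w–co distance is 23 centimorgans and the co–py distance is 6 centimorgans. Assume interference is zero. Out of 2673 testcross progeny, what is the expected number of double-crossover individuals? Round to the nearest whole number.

Map distances give recombination frequencies of 0.230 and 0.060 for the two intervals.
With no interference, expected double-crossover frequency = 0.230 × 0.060 = 0.01380.
Expected number = 0.01380 × 2673 = 36.89 ≈ 37.

37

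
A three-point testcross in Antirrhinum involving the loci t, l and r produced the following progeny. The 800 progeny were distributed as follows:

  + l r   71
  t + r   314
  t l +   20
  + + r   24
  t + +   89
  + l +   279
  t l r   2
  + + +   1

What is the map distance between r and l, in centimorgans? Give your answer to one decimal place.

The two most frequent reciprocal classes, + l + and t + r, are the parental types, so the F1 was + l + / t + r.
The two rarest classes, + + + and t l r, are the double crossovers. Comparing them with the parentals, only the l allele has switched, so l is the middle locus and the order is t – l – r.
Crossovers in the l–r interval produce the single-crossover classes + l r and t + + (71 + 89 = 160) plus the double crossovers (3).
RF(l–r) = (160 + 3) / 800 = 163/800 = 0.2037 → 20.4 centimorgans.

20.4 centimorgans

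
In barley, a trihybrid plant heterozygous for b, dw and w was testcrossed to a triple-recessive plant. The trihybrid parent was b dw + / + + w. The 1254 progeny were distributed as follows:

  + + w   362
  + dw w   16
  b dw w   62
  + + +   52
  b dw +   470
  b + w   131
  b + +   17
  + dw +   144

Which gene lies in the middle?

The two rarest classes, b + + and + dw w, are the double crossovers. Comparing them with the parentals, only the dw allele has switched, so dw is the middle locus and the order is b – dw – w.

dw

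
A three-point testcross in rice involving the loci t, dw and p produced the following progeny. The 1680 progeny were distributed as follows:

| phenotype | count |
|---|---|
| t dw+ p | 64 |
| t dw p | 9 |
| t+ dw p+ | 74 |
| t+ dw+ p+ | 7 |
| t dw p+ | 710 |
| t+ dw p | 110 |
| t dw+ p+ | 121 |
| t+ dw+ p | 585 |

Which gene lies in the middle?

p

The two most frequent reciprocal classes, t dw p+ and t+ dw+ p, are the parental types, so the F1 was t dw p+ / t+ dw+ p.
The two rarest classes, t dw p and t+ dw+ p+, are the double crossovers. Comparing them with the parentals, only the p allele has switched, so p is the middle locus and the order is dw – p – t.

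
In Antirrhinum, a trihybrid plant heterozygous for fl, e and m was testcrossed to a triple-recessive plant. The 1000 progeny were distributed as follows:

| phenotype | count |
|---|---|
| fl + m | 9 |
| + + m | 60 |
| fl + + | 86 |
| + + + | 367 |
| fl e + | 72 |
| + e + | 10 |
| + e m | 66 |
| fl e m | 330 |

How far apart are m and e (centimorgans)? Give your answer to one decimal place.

15.1 centimorgans

The two most frequent reciprocal classes, fl e m and + + +, are the parental types, so the F1 was fl e m / + + +.
The two rarest classes, fl + m and + e +, are the double crossovers. Comparing them with the parentals, only the e allele has switched, so e is the middle locus and the order is fl – e – m.
Crossovers in the e–m interval produce the single-crossover classes fl e + and + + m (72 + 60 = 132) plus the double crossovers (19).
RF(e–m) = (132 + 19) / 1000 = 151/1000 = 0.1510 → 15.1 centimorgans.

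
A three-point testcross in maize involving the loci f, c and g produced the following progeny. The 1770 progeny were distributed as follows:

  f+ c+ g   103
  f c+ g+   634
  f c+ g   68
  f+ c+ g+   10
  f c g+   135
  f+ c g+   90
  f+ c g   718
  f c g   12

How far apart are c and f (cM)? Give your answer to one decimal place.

14.7 cM

The two most frequent reciprocal classes, f+ c g and f c+ g+, are the parental types, so the F1 was f+ c g / f c+ g+.
The two rarest classes, f c g and f+ c+ g+, are the double crossovers. Comparing them with the parentals, only the f allele has switched, so f is the middle locus and the order is g – f – c.
Crossovers in the f–c interval produce the single-crossover classes f+ c+ g and f c g+ (103 + 135 = 238) plus the double crossovers (22).
RF(f–c) = (238 + 22) / 1770 = 260/1770 = 0.1469 → 14.7 cM.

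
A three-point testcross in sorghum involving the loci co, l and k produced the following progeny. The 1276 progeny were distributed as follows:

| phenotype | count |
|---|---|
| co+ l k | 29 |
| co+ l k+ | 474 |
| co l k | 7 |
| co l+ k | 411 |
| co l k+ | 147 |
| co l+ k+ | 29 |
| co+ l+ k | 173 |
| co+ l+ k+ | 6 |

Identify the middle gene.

The two most frequent reciprocal classes, co+ l k+ and co l+ k, are the parental types, so the F1 was co+ l k+ / co l+ k.
The two rarest classes, co+ l+ k+ and co l k, are the double crossovers. Comparing them with the parentals, only the l allele has switched, so l is the middle locus and the order is co – l – k.

l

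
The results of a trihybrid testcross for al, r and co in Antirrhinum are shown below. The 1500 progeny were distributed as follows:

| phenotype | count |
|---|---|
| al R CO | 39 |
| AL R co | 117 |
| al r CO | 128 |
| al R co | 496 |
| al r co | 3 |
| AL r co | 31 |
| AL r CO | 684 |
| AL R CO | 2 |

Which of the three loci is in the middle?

The two most frequent reciprocal classes, al R co and AL r CO, are the parental types, so the F1 was al R co / AL r CO.
The two rarest classes, al r co and AL R CO, are the double crossovers. Comparing them with the parentals, only the r allele has switched, so r is the middle locus and the order is co – r – al.

r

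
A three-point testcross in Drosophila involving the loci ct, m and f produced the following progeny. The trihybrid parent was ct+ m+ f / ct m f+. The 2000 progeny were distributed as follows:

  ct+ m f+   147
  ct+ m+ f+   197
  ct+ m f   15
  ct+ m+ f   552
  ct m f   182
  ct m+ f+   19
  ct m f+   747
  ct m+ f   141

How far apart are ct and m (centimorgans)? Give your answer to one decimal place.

The two rarest classes, ct+ m f and ct m+ f+, are the double crossovers. Comparing them with the parentals, only the m allele has switched, so m is the middle locus and the order is f – m – ct.
Crossovers in the m–ct interval produce the single-crossover classes ct m+ f and ct+ m f+ (141 + 147 = 288) plus the double crossovers (34).
RF(m–ct) = (288 + 34) / 2000 = 322/2000 = 0.1610 → 16.1 centimorgans.

16.1 centimorgans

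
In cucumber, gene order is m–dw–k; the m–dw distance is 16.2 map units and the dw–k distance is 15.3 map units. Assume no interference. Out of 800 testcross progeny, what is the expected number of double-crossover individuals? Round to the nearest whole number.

Map distances give recombination frequencies of 0.162 and 0.153 for the two intervals.
With no interference, expected double-crossover frequency = 0.162 × 0.153 = 0.02479.
Expected number = 0.02479 × 800 = 19.83 ≈ 20.

20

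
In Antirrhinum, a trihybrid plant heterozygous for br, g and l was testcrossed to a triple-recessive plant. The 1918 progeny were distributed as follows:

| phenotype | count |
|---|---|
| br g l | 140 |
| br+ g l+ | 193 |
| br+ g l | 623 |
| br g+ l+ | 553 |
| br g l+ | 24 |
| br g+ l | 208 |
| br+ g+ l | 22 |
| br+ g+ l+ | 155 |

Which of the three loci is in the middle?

The two most frequent reciprocal classes, br+ g l and br g+ l+, are the parental types, so the F1 was br+ g l / br g+ l+.
The two rarest classes, br+ g+ l and br g l+, are the double crossovers. Comparing them with the parentals, only the g allele has switched, so g is the middle locus and the order is br – g – l.

g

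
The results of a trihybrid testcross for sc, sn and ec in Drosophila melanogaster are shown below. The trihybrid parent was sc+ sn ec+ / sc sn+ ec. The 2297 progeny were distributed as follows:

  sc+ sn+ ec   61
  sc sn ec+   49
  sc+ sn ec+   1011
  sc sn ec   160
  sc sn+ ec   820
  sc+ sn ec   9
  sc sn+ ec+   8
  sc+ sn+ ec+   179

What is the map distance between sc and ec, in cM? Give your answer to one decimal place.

The two rarest classes, sc+ sn ec and sc sn+ ec+, are the double crossovers. Comparing them with the parentals, only the ec allele has switched, so ec is the middle locus and the order is sn – ec – sc.
Crossovers in the ec–sc interval produce the single-crossover classes sc sn ec+ and sc+ sn+ ec (49 + 61 = 110) plus the double crossovers (17).
RF(ec–sc) = (110 + 17) / 2297 = 127/2297 = 0.0553 → 5.5 cM.

5.5 cM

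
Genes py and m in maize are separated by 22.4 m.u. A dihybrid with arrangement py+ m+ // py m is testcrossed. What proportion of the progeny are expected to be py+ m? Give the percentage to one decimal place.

A map distance of 22.4 m.u. corresponds to a recombination frequency of 0.224.
The F1 is py+ m+ / py m, so py+ m is a recombinant gamete class with expected frequency r/2 = 0.224/2 = 0.1120.
That is 0.1120 = 11.2% of the progeny.

11.2%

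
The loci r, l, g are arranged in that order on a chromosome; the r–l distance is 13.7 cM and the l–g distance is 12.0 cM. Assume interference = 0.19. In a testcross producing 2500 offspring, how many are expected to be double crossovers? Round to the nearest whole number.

33

Map distances give recombination frequencies of 0.137 and 0.120 for the two intervals.
With interference 0.19 (so coincidence = 0.81), expected double-crossover frequency = 0.137 × 0.120 × 0.81 = 0.01332.
Expected number = 0.01332 × 2500 = 33.29 ≈ 33.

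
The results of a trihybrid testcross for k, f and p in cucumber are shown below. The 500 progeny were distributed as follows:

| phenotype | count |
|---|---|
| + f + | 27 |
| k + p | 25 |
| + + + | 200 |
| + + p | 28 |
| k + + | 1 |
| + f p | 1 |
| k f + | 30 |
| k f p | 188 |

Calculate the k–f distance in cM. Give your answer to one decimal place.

The two most frequent reciprocal classes, k f p and + + +, are the parental types, so the F1 was k f p / + + +.
The two rarest classes, + f p and k + +, are the double crossovers. Comparing them with the parentals, only the k allele has switched, so k is the middle locus and the order is p – k – f.
Crossovers in the k–f interval produce the single-crossover classes k + p and + f + (25 + 27 = 52) plus the double crossovers (2).
RF(k–f) = (52 + 2) / 500 = 54/500 = 0.1080 → 10.8 cM.

10.8 cM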